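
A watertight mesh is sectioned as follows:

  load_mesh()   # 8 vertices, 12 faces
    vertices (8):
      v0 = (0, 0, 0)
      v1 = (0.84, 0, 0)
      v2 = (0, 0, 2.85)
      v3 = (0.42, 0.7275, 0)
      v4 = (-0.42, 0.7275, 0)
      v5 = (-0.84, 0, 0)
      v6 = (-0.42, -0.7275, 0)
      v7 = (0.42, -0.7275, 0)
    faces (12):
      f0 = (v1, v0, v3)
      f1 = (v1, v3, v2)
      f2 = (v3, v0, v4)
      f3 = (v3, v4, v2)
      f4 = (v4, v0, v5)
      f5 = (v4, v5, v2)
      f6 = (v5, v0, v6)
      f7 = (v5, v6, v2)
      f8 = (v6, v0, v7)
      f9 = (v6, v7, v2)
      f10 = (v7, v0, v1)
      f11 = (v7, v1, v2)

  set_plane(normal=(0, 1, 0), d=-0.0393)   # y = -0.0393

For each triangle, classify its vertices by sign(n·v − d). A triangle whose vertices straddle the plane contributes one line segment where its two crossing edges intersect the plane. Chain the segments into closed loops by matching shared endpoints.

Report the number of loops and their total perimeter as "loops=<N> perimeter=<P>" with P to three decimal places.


loops=1 perimeter=7.301

Straddling triangles (6 of 12):
  (v5,v0,v6) [++-] → (-0.0226887, -0.0393, 0)–(-0.817311, -0.0393, 0)  len=0.7946
  (v5,v6,v2) [+-+] → (-0.817311, -0.0393, 0)–(-0.0226887, -0.0393, 2.69604)  len=2.8107
  (v6,v0,v7) [-+-] → (-0.0226887, -0.0393, 0)–(0.0226887, -0.0393, 0)  len=0.0454
  (v6,v7,v2) [--+] → (0.0226887, -0.0393, 2.69604)–(-0.0226887, -0.0393, 2.69604)  len=0.0454
  (v7,v0,v1) [-++] → (0.0226887, -0.0393, 0)–(0.817311, -0.0393, 0)  len=0.7946
  (v7,v1,v2) [-++] → (0.817311, -0.0393, 0)–(0.0226887, -0.0393, 2.69604)  len=2.8107

Chained into 1 loop(s):
  loop 1: 6 segments, perimeter = 7.3014
Total perimeter = 7.301


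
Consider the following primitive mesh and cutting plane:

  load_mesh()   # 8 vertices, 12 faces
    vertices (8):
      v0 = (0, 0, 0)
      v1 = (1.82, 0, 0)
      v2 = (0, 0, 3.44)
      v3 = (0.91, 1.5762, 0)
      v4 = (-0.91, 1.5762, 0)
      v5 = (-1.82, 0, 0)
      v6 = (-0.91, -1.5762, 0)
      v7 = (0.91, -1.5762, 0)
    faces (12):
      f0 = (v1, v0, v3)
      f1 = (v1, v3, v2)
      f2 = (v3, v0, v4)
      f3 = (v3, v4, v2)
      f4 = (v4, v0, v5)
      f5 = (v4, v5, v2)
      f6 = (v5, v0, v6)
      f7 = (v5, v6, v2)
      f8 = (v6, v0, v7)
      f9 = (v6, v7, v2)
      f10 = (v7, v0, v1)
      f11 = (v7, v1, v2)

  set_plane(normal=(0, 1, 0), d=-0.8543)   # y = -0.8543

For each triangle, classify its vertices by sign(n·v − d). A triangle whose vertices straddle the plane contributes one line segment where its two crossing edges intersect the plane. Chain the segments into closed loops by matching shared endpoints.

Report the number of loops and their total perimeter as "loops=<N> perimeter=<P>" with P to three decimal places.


loops=1 perimeter=7.205

Straddling triangles (6 of 12):
  (v5,v0,v6) [++-] → (-0.49322, -0.8543, 0)–(-1.32678, -0.8543, 0)  len=0.8336
  (v5,v6,v2) [+-+] → (-1.32678, -0.8543, 0)–(-0.49322, -0.8543, 1.57552)  len=1.7824
  (v6,v0,v7) [-+-] → (-0.49322, -0.8543, 0)–(0.49322, -0.8543, 0)  len=0.9864
  (v6,v7,v2) [--+] → (0.49322, -0.8543, 1.57552)–(-0.49322, -0.8543, 1.57552)  len=0.9864
  (v7,v0,v1) [-++] → (0.49322, -0.8543, 0)–(1.32678, -0.8543, 0)  len=0.8336
  (v7,v1,v2) [-++] → (1.32678, -0.8543, 0)–(0.49322, -0.8543, 1.57552)  len=1.7824

Chained into 1 loop(s):
  loop 1: 6 segments, perimeter = 7.2049
Total perimeter = 7.205


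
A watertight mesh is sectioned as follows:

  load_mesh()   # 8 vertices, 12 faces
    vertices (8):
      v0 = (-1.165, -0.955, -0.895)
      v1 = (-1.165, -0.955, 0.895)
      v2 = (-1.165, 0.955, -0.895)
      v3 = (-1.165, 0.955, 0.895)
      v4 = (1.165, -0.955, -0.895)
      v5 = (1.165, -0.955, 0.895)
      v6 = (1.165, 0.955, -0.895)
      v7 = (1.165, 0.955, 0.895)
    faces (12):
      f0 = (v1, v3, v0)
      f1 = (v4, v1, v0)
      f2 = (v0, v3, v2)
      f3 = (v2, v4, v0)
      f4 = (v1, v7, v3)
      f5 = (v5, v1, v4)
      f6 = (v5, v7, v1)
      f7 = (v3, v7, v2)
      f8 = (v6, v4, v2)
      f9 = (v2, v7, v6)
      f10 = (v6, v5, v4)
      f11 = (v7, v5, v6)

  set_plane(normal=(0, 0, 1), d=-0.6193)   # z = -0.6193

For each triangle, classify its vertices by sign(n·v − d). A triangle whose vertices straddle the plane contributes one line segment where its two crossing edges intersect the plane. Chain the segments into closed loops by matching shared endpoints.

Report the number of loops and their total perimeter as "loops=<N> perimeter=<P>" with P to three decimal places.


Straddling triangles (8 of 12):
  (v1,v3,v0) [++-] → (-1.165, -0.660817, -0.6193)–(-1.165, -0.955, -0.6193)  len=0.2942
  (v4,v1,v0) [-+-] → (0.806128, -0.955, -0.6193)–(-1.165, -0.955, -0.6193)  len=1.9711
  (v0,v3,v2) [-+-] → (-1.165, -0.660817, -0.6193)–(-1.165, 0.955, -0.6193)  len=1.6158
  (v5,v1,v4) [++-] → (0.806128, -0.955, -0.6193)–(1.165, -0.955, -0.6193)  len=0.3589
  (v3,v7,v2) [++-] → (-0.806128, 0.955, -0.6193)–(-1.165, 0.955, -0.6193)  len=0.3589
  (v2,v7,v6) [-+-] → (-0.806128, 0.955, -0.6193)–(1.165, 0.955, -0.6193)  len=1.9711
  (v6,v5,v4) [-+-] → (1.165, 0.660817, -0.6193)–(1.165, -0.955, -0.6193)  len=1.6158
  (v7,v5,v6) [++-] → (1.165, 0.660817, -0.6193)–(1.165, 0.955, -0.6193)  len=0.2942

Chained into 1 loop(s):
  loop 1: 8 segments, perimeter = 8.4800
Total perimeter = 8.480

loops=1 perimeter=8.480


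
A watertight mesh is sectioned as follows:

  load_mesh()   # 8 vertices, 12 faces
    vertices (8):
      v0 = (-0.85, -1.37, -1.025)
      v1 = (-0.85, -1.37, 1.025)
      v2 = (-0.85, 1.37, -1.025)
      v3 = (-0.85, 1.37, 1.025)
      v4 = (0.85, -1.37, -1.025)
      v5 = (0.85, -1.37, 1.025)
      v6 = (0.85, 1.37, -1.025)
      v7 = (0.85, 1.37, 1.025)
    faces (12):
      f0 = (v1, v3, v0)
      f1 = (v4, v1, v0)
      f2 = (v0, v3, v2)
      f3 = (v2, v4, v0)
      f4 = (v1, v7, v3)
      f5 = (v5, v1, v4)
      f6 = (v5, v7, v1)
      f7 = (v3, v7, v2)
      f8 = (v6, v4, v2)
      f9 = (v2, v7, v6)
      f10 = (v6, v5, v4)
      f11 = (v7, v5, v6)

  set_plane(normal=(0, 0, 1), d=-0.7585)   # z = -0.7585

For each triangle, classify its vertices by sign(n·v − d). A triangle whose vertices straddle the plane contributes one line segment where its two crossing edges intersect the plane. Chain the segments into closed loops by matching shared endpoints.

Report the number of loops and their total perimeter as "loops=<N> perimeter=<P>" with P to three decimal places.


loops=1 perimeter=8.880

Straddling triangles (8 of 12):
  (v1,v3,v0) [++-] → (-0.85, -1.0138, -0.7585)–(-0.85, -1.37, -0.7585)  len=0.3562
  (v4,v1,v0) [-+-] → (0.629, -1.37, -0.7585)–(-0.85, -1.37, -0.7585)  len=1.4790
  (v0,v3,v2) [-+-] → (-0.85, -1.0138, -0.7585)–(-0.85, 1.37, -0.7585)  len=2.3838
  (v5,v1,v4) [++-] → (0.629, -1.37, -0.7585)–(0.85, -1.37, -0.7585)  len=0.2210
  (v3,v7,v2) [++-] → (-0.629, 1.37, -0.7585)–(-0.85, 1.37, -0.7585)  len=0.2210
  (v2,v7,v6) [-+-] → (-0.629, 1.37, -0.7585)–(0.85, 1.37, -0.7585)  len=1.4790
  (v6,v5,v4) [-+-] → (0.85, 1.0138, -0.7585)–(0.85, -1.37, -0.7585)  len=2.3838
  (v7,v5,v6) [++-] → (0.85, 1.0138, -0.7585)–(0.85, 1.37, -0.7585)  len=0.3562

Chained into 1 loop(s):
  loop 1: 8 segments, perimeter = 8.8800
Total perimeter = 8.880


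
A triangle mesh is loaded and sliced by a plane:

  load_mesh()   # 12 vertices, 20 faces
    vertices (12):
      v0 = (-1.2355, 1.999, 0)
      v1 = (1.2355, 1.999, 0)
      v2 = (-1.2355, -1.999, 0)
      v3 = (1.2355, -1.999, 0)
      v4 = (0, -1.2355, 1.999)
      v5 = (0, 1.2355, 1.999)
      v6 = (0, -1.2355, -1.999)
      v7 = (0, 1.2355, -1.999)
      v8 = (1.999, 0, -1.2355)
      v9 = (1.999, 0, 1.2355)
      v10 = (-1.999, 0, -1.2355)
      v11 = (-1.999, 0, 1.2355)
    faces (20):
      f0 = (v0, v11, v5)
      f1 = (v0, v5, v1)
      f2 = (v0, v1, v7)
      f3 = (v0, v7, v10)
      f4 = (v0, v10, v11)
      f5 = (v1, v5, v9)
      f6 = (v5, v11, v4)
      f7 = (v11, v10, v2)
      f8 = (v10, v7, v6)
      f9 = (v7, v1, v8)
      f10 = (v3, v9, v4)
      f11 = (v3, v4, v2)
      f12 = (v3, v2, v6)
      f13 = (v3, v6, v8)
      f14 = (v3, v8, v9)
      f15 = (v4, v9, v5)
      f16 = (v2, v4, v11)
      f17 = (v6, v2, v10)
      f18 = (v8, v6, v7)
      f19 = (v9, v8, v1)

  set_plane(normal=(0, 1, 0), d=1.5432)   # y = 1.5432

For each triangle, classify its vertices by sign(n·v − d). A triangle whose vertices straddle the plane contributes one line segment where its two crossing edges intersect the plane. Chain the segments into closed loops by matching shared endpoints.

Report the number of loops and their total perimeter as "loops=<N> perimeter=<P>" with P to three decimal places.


loops=1 perimeter=8.276

Straddling triangles (8 of 20):
  (v0,v11,v5) [+--] → (-1.40959, 1.5432, 0.281711)–(-0.497922, 1.5432, 1.19338)  len=1.2893
  (v0,v5,v1) [+-+] → (-0.497922, 1.5432, 1.19338)–(0.497922, 1.5432, 1.19338)  len=0.9958
  (v0,v1,v7) [++-] → (0.497922, 1.5432, -1.19338)–(-0.497922, 1.5432, -1.19338)  len=0.9958
  (v0,v7,v10) [+--] → (-0.497922, 1.5432, -1.19338)–(-1.40959, 1.5432, -0.281711)  len=1.2893
  (v0,v10,v11) [+--] → (-1.40959, 1.5432, -0.281711)–(-1.40959, 1.5432, 0.281711)  len=0.5634
  (v1,v5,v9) [+--] → (0.497922, 1.5432, 1.19338)–(1.40959, 1.5432, 0.281711)  len=1.2893
  (v7,v1,v8) [-+-] → (0.497922, 1.5432, -1.19338)–(1.40959, 1.5432, -0.281711)  len=1.2893
  (v9,v8,v1) [--+] → (1.40959, 1.5432, -0.281711)–(1.40959, 1.5432, 0.281711)  len=0.5634

Chained into 1 loop(s):
  loop 1: 8 segments, perimeter = 8.2757
Total perimeter = 8.276


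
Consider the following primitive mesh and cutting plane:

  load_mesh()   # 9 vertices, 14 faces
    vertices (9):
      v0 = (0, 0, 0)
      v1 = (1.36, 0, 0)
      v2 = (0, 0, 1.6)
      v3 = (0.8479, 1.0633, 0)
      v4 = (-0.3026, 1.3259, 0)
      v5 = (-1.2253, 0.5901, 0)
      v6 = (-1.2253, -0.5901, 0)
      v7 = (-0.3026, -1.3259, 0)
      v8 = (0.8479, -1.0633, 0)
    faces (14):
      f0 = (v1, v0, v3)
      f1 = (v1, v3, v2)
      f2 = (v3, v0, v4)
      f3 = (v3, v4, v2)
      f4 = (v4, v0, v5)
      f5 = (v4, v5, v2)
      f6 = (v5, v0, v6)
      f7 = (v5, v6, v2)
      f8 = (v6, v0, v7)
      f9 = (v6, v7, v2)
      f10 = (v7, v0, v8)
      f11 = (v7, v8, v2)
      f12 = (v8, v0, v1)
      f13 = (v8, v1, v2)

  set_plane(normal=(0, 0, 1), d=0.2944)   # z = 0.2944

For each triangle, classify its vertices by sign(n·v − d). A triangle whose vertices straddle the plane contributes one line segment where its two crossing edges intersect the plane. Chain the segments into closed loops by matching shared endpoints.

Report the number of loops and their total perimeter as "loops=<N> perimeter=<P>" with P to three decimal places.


loops=1 perimeter=6.741

Straddling triangles (7 of 14):
  (v1,v3,v2) [--+] → (0.691886, 0.867653, 0.2944)–(1.10976, 0, 0.2944)  len=0.9630
  (v3,v4,v2) [--+] → (-0.246922, 1.08193, 0.2944)–(0.691886, 0.867653, 0.2944)  len=0.9630
  (v4,v5,v2) [--+] → (-0.999845, 0.481522, 0.2944)–(-0.246922, 1.08193, 0.2944)  len=0.9630
  (v5,v6,v2) [--+] → (-0.999845, -0.481522, 0.2944)–(-0.999845, 0.481522, 0.2944)  len=0.9630
  (v6,v7,v2) [--+] → (-0.246922, -1.08193, 0.2944)–(-0.999845, -0.481522, 0.2944)  len=0.9630
  (v7,v8,v2) [--+] → (0.691886, -0.867653, 0.2944)–(-0.246922, -1.08193, 0.2944)  len=0.9630
  (v8,v1,v2) [--+] → (1.10976, 0, 0.2944)–(0.691886, -0.867653, 0.2944)  len=0.9630

Chained into 1 loop(s):
  loop 1: 7 segments, perimeter = 6.7410
Total perimeter = 6.741


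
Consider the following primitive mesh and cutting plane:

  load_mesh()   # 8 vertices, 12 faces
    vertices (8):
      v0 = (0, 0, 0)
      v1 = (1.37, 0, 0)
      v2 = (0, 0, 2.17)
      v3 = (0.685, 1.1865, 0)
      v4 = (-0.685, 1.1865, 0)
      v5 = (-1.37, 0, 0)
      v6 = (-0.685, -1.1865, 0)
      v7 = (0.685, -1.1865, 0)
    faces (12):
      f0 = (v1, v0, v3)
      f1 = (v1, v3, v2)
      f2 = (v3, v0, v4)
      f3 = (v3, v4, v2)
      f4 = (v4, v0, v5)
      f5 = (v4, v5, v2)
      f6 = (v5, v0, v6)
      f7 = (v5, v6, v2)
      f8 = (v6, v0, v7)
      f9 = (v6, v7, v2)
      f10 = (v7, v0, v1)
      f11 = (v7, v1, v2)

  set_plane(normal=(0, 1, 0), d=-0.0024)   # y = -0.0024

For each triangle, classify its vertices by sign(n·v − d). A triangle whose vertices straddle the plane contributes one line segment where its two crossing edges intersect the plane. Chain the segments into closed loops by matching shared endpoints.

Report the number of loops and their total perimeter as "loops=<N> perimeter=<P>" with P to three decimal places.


Straddling triangles (6 of 12):
  (v5,v0,v6) [++-] → (-0.00138559, -0.0024, 0)–(-1.36861, -0.0024, 0)  len=1.3672
  (v5,v6,v2) [+-+] → (-1.36861, -0.0024, 0)–(-0.00138559, -0.0024, 2.16561)  len=2.5611
  (v6,v0,v7) [-+-] → (-0.00138559, -0.0024, 0)–(0.00138559, -0.0024, 0)  len=0.0028
  (v6,v7,v2) [--+] → (0.00138559, -0.0024, 2.16561)–(-0.00138559, -0.0024, 2.16561)  len=0.0028
  (v7,v0,v1) [-++] → (0.00138559, -0.0024, 0)–(1.36861, -0.0024, 0)  len=1.3672
  (v7,v1,v2) [-++] → (1.36861, -0.0024, 0)–(0.00138559, -0.0024, 2.16561)  len=2.5611

Chained into 1 loop(s):
  loop 1: 6 segments, perimeter = 7.8622
Total perimeter = 7.862

loops=1 perimeter=7.862


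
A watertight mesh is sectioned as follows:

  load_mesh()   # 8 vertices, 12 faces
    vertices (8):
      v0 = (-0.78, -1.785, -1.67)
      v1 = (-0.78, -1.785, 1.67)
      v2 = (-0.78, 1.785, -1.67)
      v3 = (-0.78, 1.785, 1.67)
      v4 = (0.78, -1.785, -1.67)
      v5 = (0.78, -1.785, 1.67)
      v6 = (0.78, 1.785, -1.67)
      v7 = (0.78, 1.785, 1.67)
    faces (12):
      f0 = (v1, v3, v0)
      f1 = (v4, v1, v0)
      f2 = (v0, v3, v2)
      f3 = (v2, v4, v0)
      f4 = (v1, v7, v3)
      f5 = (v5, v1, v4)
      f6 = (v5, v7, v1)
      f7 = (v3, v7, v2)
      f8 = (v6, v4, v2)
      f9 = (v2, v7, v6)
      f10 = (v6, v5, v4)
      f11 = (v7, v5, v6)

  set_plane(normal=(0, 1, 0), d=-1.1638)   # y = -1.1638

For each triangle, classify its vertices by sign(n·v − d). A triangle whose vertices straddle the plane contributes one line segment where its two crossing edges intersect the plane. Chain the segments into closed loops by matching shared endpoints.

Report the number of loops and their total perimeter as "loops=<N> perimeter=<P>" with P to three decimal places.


loops=1 perimeter=9.800

Straddling triangles (8 of 12):
  (v1,v3,v0) [-+-] → (-0.78, -1.1638, 1.67)–(-0.78, -1.1638, -1.08882)  len=2.7588
  (v0,v3,v2) [-++] → (-0.78, -1.1638, -1.08882)–(-0.78, -1.1638, -1.67)  len=0.5812
  (v2,v4,v0) [+--] → (0.508551, -1.1638, -1.67)–(-0.78, -1.1638, -1.67)  len=1.2886
  (v1,v7,v3) [-++] → (-0.508551, -1.1638, 1.67)–(-0.78, -1.1638, 1.67)  len=0.2714
  (v5,v7,v1) [-+-] → (0.78, -1.1638, 1.67)–(-0.508551, -1.1638, 1.67)  len=1.2886
  (v6,v4,v2) [+-+] → (0.78, -1.1638, -1.67)–(0.508551, -1.1638, -1.67)  len=0.2714
  (v6,v5,v4) [+--] → (0.78, -1.1638, 1.08882)–(0.78, -1.1638, -1.67)  len=2.7588
  (v7,v5,v6) [+-+] → (0.78, -1.1638, 1.67)–(0.78, -1.1638, 1.08882)  len=0.5812

Chained into 1 loop(s):
  loop 1: 8 segments, perimeter = 9.8000
Total perimeter = 9.800


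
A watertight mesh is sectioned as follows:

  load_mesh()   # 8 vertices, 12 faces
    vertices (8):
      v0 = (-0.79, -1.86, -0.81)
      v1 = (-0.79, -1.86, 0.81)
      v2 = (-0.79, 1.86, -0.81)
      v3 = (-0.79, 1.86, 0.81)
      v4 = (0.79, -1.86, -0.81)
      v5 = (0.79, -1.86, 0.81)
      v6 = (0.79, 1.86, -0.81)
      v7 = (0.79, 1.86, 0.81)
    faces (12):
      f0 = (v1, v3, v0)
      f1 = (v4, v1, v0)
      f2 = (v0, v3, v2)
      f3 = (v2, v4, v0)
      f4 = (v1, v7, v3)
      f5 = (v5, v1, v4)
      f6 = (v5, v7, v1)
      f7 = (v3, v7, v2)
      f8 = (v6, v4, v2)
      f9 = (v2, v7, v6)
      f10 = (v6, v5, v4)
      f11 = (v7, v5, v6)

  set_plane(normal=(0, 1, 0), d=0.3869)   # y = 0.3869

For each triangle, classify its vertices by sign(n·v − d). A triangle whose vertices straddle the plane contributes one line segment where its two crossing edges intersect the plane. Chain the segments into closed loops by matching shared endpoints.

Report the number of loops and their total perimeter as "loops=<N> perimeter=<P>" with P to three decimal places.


Straddling triangles (8 of 12):
  (v1,v3,v0) [-+-] → (-0.79, 0.3869, 0.81)–(-0.79, 0.3869, 0.168489)  len=0.6415
  (v0,v3,v2) [-++] → (-0.79, 0.3869, 0.168489)–(-0.79, 0.3869, -0.81)  len=0.9785
  (v2,v4,v0) [+--] → (-0.164328, 0.3869, -0.81)–(-0.79, 0.3869, -0.81)  len=0.6257
  (v1,v7,v3) [-++] → (0.164328, 0.3869, 0.81)–(-0.79, 0.3869, 0.81)  len=0.9543
  (v5,v7,v1) [-+-] → (0.79, 0.3869, 0.81)–(0.164328, 0.3869, 0.81)  len=0.6257
  (v6,v4,v2) [+-+] → (0.79, 0.3869, -0.81)–(-0.164328, 0.3869, -0.81)  len=0.9543
  (v6,v5,v4) [+--] → (0.79, 0.3869, -0.168489)–(0.79, 0.3869, -0.81)  len=0.6415
  (v7,v5,v6) [+-+] → (0.79, 0.3869, 0.81)–(0.79, 0.3869, -0.168489)  len=0.9785

Chained into 1 loop(s):
  loop 1: 8 segments, perimeter = 6.4000
Total perimeter = 6.400

loops=1 perimeter=6.400


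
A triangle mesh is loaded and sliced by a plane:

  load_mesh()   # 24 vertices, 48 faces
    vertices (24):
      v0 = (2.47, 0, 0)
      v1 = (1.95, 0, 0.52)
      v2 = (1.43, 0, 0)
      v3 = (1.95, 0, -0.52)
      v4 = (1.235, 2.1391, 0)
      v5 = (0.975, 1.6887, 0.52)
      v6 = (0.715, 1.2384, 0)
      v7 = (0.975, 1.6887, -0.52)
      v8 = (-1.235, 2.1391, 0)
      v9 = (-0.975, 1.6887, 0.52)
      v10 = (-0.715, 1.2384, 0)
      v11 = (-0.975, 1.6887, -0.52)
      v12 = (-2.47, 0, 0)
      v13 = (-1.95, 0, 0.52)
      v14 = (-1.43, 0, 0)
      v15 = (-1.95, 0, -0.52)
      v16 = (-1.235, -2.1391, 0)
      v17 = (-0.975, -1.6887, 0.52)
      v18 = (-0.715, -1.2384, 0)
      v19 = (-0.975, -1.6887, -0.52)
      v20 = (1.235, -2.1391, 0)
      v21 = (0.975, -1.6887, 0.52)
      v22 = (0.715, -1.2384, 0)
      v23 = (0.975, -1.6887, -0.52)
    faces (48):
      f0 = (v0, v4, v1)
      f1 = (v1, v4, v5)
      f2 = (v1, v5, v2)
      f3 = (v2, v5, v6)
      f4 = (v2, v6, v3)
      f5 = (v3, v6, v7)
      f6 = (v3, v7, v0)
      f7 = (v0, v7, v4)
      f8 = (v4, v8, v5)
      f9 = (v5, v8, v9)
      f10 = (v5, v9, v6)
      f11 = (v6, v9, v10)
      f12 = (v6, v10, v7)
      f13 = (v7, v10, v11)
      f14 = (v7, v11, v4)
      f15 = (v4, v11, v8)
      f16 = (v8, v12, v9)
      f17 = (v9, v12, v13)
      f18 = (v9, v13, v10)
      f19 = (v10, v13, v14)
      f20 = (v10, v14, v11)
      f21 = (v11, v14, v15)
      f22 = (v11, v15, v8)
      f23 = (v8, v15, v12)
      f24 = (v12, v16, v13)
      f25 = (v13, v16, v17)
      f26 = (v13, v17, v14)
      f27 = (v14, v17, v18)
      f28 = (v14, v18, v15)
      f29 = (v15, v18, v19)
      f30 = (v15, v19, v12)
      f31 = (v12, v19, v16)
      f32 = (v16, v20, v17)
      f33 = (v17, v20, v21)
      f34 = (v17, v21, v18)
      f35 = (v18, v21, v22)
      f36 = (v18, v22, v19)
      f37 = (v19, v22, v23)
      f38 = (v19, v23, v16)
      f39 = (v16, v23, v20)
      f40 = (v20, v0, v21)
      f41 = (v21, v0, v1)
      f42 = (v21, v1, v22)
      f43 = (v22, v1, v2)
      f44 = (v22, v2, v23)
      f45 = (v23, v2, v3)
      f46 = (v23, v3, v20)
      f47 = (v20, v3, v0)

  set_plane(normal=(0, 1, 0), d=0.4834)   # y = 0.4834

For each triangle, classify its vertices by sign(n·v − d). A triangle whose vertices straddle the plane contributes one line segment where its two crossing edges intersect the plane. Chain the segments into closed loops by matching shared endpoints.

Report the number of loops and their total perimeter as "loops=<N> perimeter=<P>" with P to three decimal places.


loops=2 perimeter=5.883

Straddling triangles (16 of 48):
  (v0,v4,v1) [-+-] → (2.19091, 0.4834, 0)–(1.78842, 0.4834, 0.402489)  len=0.5692
  (v1,v4,v5) [-++] → (1.78842, 0.4834, 0.402489)–(1.6709, 0.4834, 0.52)  len=0.1662
  (v1,v5,v2) [-+-] → (1.6709, 0.4834, 0.52)–(1.29975, 0.4834, 0.148853)  len=0.5249
  (v2,v5,v6) [-++] → (1.29975, 0.4834, 0.148853)–(1.15091, 0.4834, 0)  len=0.2105
  (v2,v6,v3) [-+-] → (1.15091, 0.4834, 0)–(1.46793, 0.4834, -0.317022)  len=0.4483
  (v3,v6,v7) [-++] → (1.46793, 0.4834, -0.317022)–(1.6709, 0.4834, -0.52)  len=0.2871
  (v3,v7,v0) [-+-] → (1.6709, 0.4834, -0.52)–(2.04205, 0.4834, -0.148853)  len=0.5249
  (v0,v7,v4) [-++] → (2.04205, 0.4834, -0.148853)–(2.19091, 0.4834, 0)  len=0.2105
  (v8,v12,v9) [+-+] → (-2.19091, 0.4834, 0)–(-2.04205, 0.4834, 0.148853)  len=0.2105
  (v9,v12,v13) [+--] → (-2.04205, 0.4834, 0.148853)–(-1.6709, 0.4834, 0.52)  len=0.5249
  (v9,v13,v10) [+-+] → (-1.6709, 0.4834, 0.52)–(-1.46793, 0.4834, 0.317022)  len=0.2871
  (v10,v13,v14) [+--] → (-1.46793, 0.4834, 0.317022)–(-1.15091, 0.4834, 0)  len=0.4483
  (v10,v14,v11) [+-+] → (-1.15091, 0.4834, 0)–(-1.29975, 0.4834, -0.148853)  len=0.2105
  (v11,v14,v15) [+--] → (-1.29975, 0.4834, -0.148853)–(-1.6709, 0.4834, -0.52)  len=0.5249
  (v11,v15,v8) [+-+] → (-1.6709, 0.4834, -0.52)–(-1.78842, 0.4834, -0.402489)  len=0.1662
  (v8,v15,v12) [+--] → (-1.78842, 0.4834, -0.402489)–(-2.19091, 0.4834, 0)  len=0.5692

Chained into 2 loop(s):
  loop 1: 8 segments, perimeter = 2.9416
  loop 2: 8 segments, perimeter = 2.9416
Total perimeter = 5.883


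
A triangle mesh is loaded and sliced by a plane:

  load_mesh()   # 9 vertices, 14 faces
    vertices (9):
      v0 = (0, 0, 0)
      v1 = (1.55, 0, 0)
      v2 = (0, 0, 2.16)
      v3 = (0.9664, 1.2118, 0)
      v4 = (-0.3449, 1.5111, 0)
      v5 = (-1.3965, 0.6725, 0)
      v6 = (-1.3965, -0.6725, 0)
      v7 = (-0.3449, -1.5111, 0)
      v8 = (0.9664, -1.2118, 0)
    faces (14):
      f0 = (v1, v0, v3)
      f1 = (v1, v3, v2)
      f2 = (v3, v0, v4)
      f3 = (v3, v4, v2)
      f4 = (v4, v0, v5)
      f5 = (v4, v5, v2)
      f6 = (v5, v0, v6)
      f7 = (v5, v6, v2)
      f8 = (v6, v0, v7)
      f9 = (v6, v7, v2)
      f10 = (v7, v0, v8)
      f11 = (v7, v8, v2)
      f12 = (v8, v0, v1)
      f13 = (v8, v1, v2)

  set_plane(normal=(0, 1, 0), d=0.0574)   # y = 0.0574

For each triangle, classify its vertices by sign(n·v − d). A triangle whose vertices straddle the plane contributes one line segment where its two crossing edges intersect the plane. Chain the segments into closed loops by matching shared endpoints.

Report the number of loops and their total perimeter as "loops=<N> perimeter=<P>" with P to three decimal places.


Straddling triangles (8 of 14):
  (v1,v0,v3) [--+] → (0.045776, 0.0574, 0)–(1.52236, 0.0574, 0)  len=1.4766
  (v1,v3,v2) [-+-] → (1.52236, 0.0574, 0)–(0.045776, 0.0574, 2.05769)  len=2.5327
  (v3,v0,v4) [+-+] → (0.045776, 0.0574, 0)–(-0.0131012, 0.0574, 0)  len=0.0589
  (v3,v4,v2) [++-] → (-0.0131012, 0.0574, 2.07795)–(0.045776, 0.0574, 2.05769)  len=0.0623
  (v4,v0,v5) [+-+] → (-0.0131012, 0.0574, 0)–(-0.119196, 0.0574, 0)  len=0.1061
  (v4,v5,v2) [++-] → (-0.119196, 0.0574, 1.97564)–(-0.0131012, 0.0574, 2.07795)  len=0.1474
  (v5,v0,v6) [+--] → (-0.119196, 0.0574, 0)–(-1.3965, 0.0574, 0)  len=1.2773
  (v5,v6,v2) [+--] → (-1.3965, 0.0574, 0)–(-0.119196, 0.0574, 1.97564)  len=2.3526

Chained into 1 loop(s):
  loop 1: 8 segments, perimeter = 8.0138
Total perimeter = 8.014

loops=1 perimeter=8.014


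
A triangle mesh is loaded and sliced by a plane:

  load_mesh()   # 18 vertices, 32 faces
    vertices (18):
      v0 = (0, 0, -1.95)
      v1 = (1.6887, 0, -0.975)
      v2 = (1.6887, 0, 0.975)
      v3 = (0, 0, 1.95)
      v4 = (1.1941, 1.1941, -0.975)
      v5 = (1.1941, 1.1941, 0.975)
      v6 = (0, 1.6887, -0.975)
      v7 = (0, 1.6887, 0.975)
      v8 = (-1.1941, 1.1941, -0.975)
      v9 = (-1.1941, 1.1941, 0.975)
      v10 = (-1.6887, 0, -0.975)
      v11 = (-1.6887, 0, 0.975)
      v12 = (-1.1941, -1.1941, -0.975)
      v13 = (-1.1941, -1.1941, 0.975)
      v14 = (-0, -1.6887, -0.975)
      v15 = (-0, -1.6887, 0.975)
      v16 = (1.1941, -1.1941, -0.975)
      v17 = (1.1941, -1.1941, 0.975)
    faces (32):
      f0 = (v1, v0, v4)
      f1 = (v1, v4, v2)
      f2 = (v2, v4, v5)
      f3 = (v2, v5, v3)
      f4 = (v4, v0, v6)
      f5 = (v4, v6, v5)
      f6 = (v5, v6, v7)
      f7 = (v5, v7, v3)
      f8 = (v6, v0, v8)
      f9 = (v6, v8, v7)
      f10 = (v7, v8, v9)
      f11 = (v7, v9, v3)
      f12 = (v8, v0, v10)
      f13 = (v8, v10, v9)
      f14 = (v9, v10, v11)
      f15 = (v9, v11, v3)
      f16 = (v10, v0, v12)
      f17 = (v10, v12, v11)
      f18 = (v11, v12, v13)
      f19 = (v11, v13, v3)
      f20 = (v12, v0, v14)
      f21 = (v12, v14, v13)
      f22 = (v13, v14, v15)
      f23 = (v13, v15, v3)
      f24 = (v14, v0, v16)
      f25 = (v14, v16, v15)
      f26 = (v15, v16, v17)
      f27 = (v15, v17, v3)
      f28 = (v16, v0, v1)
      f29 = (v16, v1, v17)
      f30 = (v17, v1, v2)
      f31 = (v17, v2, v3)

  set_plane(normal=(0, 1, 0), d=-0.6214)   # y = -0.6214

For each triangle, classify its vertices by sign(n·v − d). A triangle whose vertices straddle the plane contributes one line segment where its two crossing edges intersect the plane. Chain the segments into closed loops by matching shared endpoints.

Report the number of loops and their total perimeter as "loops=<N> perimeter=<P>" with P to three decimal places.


Straddling triangles (12 of 32):
  (v10,v0,v12) [++-] → (-0.6214, -0.6214, -1.44262)–(-1.43131, -0.6214, -0.975)  len=0.9352
  (v10,v12,v11) [+-+] → (-1.43131, -0.6214, -0.975)–(-1.43131, -0.6214, -0.0397643)  len=0.9352
  (v11,v12,v13) [+--] → (-1.43131, -0.6214, -0.0397643)–(-1.43131, -0.6214, 0.975)  len=1.0148
  (v11,v13,v3) [+-+] → (-1.43131, -0.6214, 0.975)–(-0.6214, -0.6214, 1.44262)  len=0.9352
  (v12,v0,v14) [-+-] → (-0.6214, -0.6214, -1.44262)–(0, -0.6214, -1.59122)  len=0.6389
  (v13,v15,v3) [--+] → (0, -0.6214, 1.59122)–(-0.6214, -0.6214, 1.44262)  len=0.6389
  (v14,v0,v16) [-+-] → (0, -0.6214, -1.59122)–(0.6214, -0.6214, -1.44262)  len=0.6389
  (v15,v17,v3) [--+] → (0.6214, -0.6214, 1.44262)–(0, -0.6214, 1.59122)  len=0.6389
  (v16,v0,v1) [-++] → (0.6214, -0.6214, -1.44262)–(1.43131, -0.6214, -0.975)  len=0.9352
  (v16,v1,v17) [-+-] → (1.43131, -0.6214, -0.975)–(1.43131, -0.6214, 0.0397643)  len=1.0148
  (v17,v1,v2) [-++] → (1.43131, -0.6214, 0.0397643)–(1.43131, -0.6214, 0.975)  len=0.9352
  (v17,v2,v3) [-++] → (1.43131, -0.6214, 0.975)–(0.6214, -0.6214, 1.44262)  len=0.9352

Chained into 1 loop(s):
  loop 1: 12 segments, perimeter = 10.1965
Total perimeter = 10.197

loops=1 perimeter=10.197


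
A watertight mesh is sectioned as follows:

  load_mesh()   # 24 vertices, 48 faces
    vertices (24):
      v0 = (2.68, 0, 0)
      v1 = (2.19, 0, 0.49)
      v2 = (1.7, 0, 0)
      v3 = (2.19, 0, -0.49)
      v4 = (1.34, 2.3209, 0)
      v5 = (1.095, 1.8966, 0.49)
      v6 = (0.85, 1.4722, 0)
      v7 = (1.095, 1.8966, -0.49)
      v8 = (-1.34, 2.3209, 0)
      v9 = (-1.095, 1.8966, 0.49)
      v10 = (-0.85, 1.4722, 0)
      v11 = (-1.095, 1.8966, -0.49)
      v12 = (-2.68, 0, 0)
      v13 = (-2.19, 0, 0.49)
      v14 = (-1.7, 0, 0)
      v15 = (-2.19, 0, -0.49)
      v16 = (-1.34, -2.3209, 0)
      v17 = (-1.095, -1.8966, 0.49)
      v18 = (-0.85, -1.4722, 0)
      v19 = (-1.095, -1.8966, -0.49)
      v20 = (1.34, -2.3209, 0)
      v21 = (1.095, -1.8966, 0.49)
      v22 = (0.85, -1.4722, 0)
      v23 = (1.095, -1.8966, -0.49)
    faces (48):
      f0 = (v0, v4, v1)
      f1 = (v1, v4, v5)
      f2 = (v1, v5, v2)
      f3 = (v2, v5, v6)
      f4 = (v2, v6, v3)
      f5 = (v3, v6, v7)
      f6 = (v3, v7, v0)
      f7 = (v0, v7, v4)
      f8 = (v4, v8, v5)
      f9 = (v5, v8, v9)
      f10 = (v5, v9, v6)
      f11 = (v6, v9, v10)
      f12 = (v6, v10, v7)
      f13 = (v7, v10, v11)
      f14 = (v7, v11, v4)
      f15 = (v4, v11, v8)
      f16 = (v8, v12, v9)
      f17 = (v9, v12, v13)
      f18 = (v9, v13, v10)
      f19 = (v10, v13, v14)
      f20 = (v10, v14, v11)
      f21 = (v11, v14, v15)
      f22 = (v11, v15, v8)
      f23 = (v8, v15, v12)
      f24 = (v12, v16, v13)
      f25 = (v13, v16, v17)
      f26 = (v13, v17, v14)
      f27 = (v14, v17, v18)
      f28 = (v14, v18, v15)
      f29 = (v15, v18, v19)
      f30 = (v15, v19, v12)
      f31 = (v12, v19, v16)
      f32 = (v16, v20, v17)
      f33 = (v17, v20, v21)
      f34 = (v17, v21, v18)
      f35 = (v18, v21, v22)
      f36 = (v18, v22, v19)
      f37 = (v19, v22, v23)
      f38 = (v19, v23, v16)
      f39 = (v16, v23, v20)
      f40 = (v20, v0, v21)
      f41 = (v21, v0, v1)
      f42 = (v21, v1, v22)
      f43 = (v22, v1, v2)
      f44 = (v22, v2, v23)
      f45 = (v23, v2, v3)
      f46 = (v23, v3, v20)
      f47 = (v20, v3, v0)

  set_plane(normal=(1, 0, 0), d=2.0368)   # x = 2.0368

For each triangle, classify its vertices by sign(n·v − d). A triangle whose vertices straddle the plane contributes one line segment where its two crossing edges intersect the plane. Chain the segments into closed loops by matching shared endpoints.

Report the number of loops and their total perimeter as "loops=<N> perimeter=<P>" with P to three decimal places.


loops=1 perimeter=5.146

Straddling triangles (14 of 48):
  (v0,v4,v1) [+-+] → (2.0368, 1.11403, 0)–(2.0368, 0.418308, 0.401685)  len=0.8034
  (v1,v4,v5) [+--] → (2.0368, 0.418308, 0.401685)–(2.0368, 0.265351, 0.49)  len=0.1766
  (v1,v5,v2) [+--] → (2.0368, 0.265351, 0.49)–(2.0368, 0, 0.3368)  len=0.3064
  (v2,v6,v3) [--+] → (2.0368, 0.168314, -0.433979)–(2.0368, 0, -0.3368)  len=0.1944
  (v3,v6,v7) [+--] → (2.0368, 0.168314, -0.433979)–(2.0368, 0.265351, -0.49)  len=0.1120
  (v3,v7,v0) [+-+] → (2.0368, 0.265351, -0.49)–(2.0368, 0.769649, -0.198844)  len=0.5823
  (v0,v7,v4) [+--] → (2.0368, 0.769649, -0.198844)–(2.0368, 1.11403, 0)  len=0.3977
  (v20,v0,v21) [-+-] → (2.0368, -1.11403, 0)–(2.0368, -0.769649, 0.198844)  len=0.3977
  (v21,v0,v1) [-++] → (2.0368, -0.769649, 0.198844)–(2.0368, -0.265351, 0.49)  len=0.5823
  (v21,v1,v22) [-+-] → (2.0368, -0.265351, 0.49)–(2.0368, -0.168314, 0.433979)  len=0.1120
  (v22,v1,v2) [-+-] → (2.0368, -0.168314, 0.433979)–(2.0368, 0, 0.3368)  len=0.1944
  (v23,v2,v3) [--+] → (2.0368, 0, -0.3368)–(2.0368, -0.265351, -0.49)  len=0.3064
  (v23,v3,v20) [-+-] → (2.0368, -0.265351, -0.49)–(2.0368, -0.418308, -0.401685)  len=0.1766
  (v20,v3,v0) [-++] → (2.0368, -0.418308, -0.401685)–(2.0368, -1.11403, 0)  len=0.8034

Chained into 1 loop(s):
  loop 1: 14 segments, perimeter = 5.1455
Total perimeter = 5.146


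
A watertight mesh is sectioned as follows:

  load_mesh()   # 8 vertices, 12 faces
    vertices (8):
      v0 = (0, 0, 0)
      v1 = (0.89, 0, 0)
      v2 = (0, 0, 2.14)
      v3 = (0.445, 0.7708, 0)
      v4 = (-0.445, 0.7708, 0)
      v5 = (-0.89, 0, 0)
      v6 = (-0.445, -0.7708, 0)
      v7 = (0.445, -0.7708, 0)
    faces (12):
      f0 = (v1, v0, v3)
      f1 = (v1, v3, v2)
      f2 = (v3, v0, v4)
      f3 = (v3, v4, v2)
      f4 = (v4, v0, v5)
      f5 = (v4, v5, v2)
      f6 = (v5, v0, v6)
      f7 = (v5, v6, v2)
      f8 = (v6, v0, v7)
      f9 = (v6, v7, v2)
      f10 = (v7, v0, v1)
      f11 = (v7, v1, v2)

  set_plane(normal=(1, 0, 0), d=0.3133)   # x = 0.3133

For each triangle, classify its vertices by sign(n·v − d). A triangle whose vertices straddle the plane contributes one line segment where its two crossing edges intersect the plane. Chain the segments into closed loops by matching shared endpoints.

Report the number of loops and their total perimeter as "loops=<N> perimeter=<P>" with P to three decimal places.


loops=1 perimeter=4.745

Straddling triangles (8 of 12):
  (v1,v0,v3) [+-+] → (0.3133, 0, 0)–(0.3133, 0.542678, 0)  len=0.5427
  (v1,v3,v2) [++-] → (0.3133, 0.542678, 0.633344)–(0.3133, 0, 1.38667)  len=0.9284
  (v3,v0,v4) [+--] → (0.3133, 0.542678, 0)–(0.3133, 0.7708, 0)  len=0.2281
  (v3,v4,v2) [+--] → (0.3133, 0.7708, 0)–(0.3133, 0.542678, 0.633344)  len=0.6732
  (v6,v0,v7) [--+] → (0.3133, -0.542678, 0)–(0.3133, -0.7708, 0)  len=0.2281
  (v6,v7,v2) [-+-] → (0.3133, -0.7708, 0)–(0.3133, -0.542678, 0.633344)  len=0.6732
  (v7,v0,v1) [+-+] → (0.3133, -0.542678, 0)–(0.3133, 0, 0)  len=0.5427
  (v7,v1,v2) [++-] → (0.3133, 0, 1.38667)–(0.3133, -0.542678, 0.633344)  len=0.9284

Chained into 1 loop(s):
  loop 1: 8 segments, perimeter = 4.7448
Total perimeter = 4.745


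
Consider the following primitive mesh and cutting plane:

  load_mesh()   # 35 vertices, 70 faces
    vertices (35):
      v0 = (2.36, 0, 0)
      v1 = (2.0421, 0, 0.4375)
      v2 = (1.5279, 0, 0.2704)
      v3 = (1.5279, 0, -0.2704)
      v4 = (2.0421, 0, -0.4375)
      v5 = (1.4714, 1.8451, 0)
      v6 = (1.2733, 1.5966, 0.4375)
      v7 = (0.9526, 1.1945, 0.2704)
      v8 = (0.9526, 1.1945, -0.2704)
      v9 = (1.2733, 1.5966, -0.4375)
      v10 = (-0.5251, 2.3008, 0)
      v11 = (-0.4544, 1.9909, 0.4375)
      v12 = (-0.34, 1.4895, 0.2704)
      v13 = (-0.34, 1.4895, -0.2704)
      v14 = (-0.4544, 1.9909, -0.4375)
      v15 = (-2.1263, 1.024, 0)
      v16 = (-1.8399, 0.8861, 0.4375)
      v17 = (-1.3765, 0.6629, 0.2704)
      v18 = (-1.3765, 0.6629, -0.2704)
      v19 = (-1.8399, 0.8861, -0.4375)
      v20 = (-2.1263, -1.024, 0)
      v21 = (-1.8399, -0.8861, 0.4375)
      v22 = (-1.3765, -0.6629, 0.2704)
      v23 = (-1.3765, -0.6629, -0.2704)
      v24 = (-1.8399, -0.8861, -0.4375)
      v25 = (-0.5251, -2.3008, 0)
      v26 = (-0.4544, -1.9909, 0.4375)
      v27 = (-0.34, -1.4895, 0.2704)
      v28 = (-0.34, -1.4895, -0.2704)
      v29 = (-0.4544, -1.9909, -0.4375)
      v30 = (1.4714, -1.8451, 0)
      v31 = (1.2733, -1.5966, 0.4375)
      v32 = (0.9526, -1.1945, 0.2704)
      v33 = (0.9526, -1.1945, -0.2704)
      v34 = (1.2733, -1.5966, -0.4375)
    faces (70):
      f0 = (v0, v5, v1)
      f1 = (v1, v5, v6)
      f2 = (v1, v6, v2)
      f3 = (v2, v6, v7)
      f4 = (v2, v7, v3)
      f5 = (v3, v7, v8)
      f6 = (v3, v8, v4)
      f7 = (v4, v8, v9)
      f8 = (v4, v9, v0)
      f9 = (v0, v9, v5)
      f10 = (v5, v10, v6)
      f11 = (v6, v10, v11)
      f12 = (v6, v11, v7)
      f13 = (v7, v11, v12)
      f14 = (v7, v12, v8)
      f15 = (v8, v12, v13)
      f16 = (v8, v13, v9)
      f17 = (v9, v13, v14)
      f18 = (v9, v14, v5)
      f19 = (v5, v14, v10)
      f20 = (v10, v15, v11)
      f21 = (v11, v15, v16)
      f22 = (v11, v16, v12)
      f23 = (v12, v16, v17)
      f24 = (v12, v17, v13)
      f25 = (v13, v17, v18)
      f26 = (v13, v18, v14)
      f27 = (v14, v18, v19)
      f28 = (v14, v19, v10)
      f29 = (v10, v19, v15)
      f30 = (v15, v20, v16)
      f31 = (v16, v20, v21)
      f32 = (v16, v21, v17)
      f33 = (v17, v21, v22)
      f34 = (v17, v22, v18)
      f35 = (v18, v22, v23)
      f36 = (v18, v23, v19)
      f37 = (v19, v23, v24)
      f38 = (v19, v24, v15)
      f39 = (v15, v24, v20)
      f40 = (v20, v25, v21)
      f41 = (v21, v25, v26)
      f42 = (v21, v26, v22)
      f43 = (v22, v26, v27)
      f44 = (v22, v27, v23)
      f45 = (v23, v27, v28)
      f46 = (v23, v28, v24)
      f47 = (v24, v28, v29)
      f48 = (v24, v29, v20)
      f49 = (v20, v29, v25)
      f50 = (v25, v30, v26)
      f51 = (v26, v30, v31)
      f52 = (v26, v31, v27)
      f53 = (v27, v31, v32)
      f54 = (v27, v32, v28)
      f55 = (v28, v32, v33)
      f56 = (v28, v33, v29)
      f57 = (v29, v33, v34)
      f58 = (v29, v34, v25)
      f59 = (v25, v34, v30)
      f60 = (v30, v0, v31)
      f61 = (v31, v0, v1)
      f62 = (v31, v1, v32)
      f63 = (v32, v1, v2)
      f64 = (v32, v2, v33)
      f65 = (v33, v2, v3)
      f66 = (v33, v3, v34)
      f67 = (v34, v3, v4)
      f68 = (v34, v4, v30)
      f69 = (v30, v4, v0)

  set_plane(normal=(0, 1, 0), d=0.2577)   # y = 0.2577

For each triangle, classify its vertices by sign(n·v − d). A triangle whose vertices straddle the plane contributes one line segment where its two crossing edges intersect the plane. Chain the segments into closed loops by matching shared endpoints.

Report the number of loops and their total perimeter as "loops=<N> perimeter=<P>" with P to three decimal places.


Straddling triangles (20 of 70):
  (v0,v5,v1) [-+-] → (2.23589, 0.2577, 0)–(1.96239, 0.2577, 0.376396)  len=0.4653
  (v1,v5,v6) [-++] → (1.96239, 0.2577, 0.376396)–(1.91801, 0.2577, 0.4375)  len=0.0755
  (v1,v6,v2) [-+-] → (1.91801, 0.2577, 0.4375)–(1.48681, 0.2577, 0.297371)  len=0.4534
  (v2,v6,v7) [-++] → (1.48681, 0.2577, 0.297371)–(1.40379, 0.2577, 0.2704)  len=0.0873
  (v2,v7,v3) [-+-] → (1.40379, 0.2577, 0.2704)–(1.40379, 0.2577, -0.153728)  len=0.4241
  (v3,v7,v8) [-++] → (1.40379, 0.2577, -0.153728)–(1.40379, 0.2577, -0.2704)  len=0.1167
  (v3,v8,v4) [-+-] → (1.40379, 0.2577, -0.2704)–(1.80705, 0.2577, -0.40145)  len=0.4240
  (v4,v8,v9) [-++] → (1.80705, 0.2577, -0.40145)–(1.91801, 0.2577, -0.4375)  len=0.1167
  (v4,v9,v0) [-+-] → (1.91801, 0.2577, -0.4375)–(2.1846, 0.2577, -0.0706149)  len=0.4535
  (v0,v9,v5) [-++] → (2.1846, 0.2577, -0.0706149)–(2.23589, 0.2577, 0)  len=0.0873
  (v15,v20,v16) [+-+] → (-2.1263, 0.2577, 0)–(-1.93412, 0.2577, 0.293568)  len=0.3509
  (v16,v20,v21) [+--] → (-1.93412, 0.2577, 0.293568)–(-1.8399, 0.2577, 0.4375)  len=0.1720
  (v16,v21,v17) [+-+] → (-1.8399, 0.2577, 0.4375)–(-1.49772, 0.2577, 0.314111)  len=0.3637
  (v17,v21,v22) [+--] → (-1.49772, 0.2577, 0.314111)–(-1.3765, 0.2577, 0.2704)  len=0.1289
  (v17,v22,v18) [+-+] → (-1.3765, 0.2577, 0.2704)–(-1.3765, 0.2577, -0.105117)  len=0.3755
  (v18,v22,v23) [+--] → (-1.3765, 0.2577, -0.105117)–(-1.3765, 0.2577, -0.2704)  len=0.1653
  (v18,v23,v19) [+-+] → (-1.3765, 0.2577, -0.2704)–(-1.65191, 0.2577, -0.369711)  len=0.2928
  (v19,v23,v24) [+--] → (-1.65191, 0.2577, -0.369711)–(-1.8399, 0.2577, -0.4375)  len=0.1998
  (v19,v24,v15) [+-+] → (-1.8399, 0.2577, -0.4375)–(-2.0114, 0.2577, -0.175518)  len=0.3131
  (v15,v24,v20) [+--] → (-2.0114, 0.2577, -0.175518)–(-2.1263, 0.2577, 0)  len=0.2098

Chained into 2 loop(s):
  loop 1: 10 segments, perimeter = 2.7038
  loop 2: 10 segments, perimeter = 2.5718
Total perimeter = 5.276

loops=2 perimeter=5.276


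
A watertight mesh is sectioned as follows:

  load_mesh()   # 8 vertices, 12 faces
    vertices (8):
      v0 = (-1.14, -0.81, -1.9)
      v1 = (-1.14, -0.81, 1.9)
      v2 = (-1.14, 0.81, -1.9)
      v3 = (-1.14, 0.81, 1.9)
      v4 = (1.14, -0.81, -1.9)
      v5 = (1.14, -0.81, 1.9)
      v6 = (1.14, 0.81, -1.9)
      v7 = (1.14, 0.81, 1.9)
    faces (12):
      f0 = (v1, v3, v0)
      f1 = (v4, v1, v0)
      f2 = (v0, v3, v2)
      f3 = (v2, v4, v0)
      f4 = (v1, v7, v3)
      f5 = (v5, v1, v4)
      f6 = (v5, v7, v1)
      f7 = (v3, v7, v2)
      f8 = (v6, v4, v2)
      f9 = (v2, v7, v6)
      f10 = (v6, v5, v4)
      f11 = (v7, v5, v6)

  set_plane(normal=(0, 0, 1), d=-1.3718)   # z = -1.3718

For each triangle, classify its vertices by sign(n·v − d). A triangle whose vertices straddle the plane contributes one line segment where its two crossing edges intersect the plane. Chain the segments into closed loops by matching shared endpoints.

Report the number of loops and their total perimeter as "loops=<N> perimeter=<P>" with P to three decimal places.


loops=1 perimeter=7.800

Straddling triangles (8 of 12):
  (v1,v3,v0) [++-] → (-1.14, -0.58482, -1.3718)–(-1.14, -0.81, -1.3718)  len=0.2252
  (v4,v1,v0) [-+-] → (0.82308, -0.81, -1.3718)–(-1.14, -0.81, -1.3718)  len=1.9631
  (v0,v3,v2) [-+-] → (-1.14, -0.58482, -1.3718)–(-1.14, 0.81, -1.3718)  len=1.3948
  (v5,v1,v4) [++-] → (0.82308, -0.81, -1.3718)–(1.14, -0.81, -1.3718)  len=0.3169
  (v3,v7,v2) [++-] → (-0.82308, 0.81, -1.3718)–(-1.14, 0.81, -1.3718)  len=0.3169
  (v2,v7,v6) [-+-] → (-0.82308, 0.81, -1.3718)–(1.14, 0.81, -1.3718)  len=1.9631
  (v6,v5,v4) [-+-] → (1.14, 0.58482, -1.3718)–(1.14, -0.81, -1.3718)  len=1.3948
  (v7,v5,v6) [++-] → (1.14, 0.58482, -1.3718)–(1.14, 0.81, -1.3718)  len=0.2252

Chained into 1 loop(s):
  loop 1: 8 segments, perimeter = 7.8000
Total perimeter = 7.800


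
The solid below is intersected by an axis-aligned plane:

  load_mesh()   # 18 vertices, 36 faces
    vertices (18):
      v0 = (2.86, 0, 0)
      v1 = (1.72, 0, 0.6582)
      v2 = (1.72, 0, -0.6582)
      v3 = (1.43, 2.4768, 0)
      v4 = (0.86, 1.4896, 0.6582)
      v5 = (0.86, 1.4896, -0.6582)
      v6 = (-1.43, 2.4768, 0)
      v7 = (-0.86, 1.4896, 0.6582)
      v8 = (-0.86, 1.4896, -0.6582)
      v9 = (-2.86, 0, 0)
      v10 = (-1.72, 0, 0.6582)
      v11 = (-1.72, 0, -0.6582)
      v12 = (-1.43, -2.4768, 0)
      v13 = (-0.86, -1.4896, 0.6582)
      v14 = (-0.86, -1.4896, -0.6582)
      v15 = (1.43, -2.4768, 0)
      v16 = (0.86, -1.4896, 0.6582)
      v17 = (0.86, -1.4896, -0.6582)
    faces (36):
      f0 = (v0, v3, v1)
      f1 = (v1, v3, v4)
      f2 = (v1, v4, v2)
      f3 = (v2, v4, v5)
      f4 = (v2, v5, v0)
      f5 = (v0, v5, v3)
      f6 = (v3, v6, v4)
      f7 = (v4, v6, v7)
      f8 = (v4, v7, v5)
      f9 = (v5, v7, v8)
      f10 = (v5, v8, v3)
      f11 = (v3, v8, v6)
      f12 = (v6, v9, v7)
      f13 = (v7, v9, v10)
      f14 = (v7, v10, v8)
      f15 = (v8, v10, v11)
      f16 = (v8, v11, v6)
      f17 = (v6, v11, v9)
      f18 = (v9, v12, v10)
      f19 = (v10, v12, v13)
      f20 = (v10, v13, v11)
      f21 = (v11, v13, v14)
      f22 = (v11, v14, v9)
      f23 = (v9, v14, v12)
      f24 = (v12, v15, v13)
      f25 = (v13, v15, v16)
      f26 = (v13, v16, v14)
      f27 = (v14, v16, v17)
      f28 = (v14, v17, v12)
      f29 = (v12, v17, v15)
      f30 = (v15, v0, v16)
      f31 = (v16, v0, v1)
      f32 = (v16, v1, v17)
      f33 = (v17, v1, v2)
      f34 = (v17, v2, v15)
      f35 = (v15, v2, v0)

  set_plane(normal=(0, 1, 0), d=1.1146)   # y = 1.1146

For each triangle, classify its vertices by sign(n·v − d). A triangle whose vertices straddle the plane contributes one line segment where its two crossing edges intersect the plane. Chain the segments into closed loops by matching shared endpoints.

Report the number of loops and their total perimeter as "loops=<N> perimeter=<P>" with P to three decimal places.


Straddling triangles (12 of 36):
  (v0,v3,v1) [-+-] → (2.21648, 1.1146, 0)–(1.5895, 1.1146, 0.361999)  len=0.7240
  (v1,v3,v4) [-++] → (1.5895, 1.1146, 0.361999)–(1.0765, 1.1146, 0.6582)  len=0.5924
  (v1,v4,v2) [-+-] → (1.0765, 1.1146, 0.6582)–(1.0765, 1.1146, 0.326802)  len=0.3314
  (v2,v4,v5) [-++] → (1.0765, 1.1146, 0.326802)–(1.0765, 1.1146, -0.6582)  len=0.9850
  (v2,v5,v0) [-+-] → (1.0765, 1.1146, -0.6582)–(1.36349, 1.1146, -0.492501)  len=0.3314
  (v0,v5,v3) [-++] → (1.36349, 1.1146, -0.492501)–(2.21648, 1.1146, 0)  len=0.9850
  (v6,v9,v7) [+-+] → (-2.21648, 1.1146, 0)–(-1.36349, 1.1146, 0.492501)  len=0.9850
  (v7,v9,v10) [+--] → (-1.36349, 1.1146, 0.492501)–(-1.0765, 1.1146, 0.6582)  len=0.3314
  (v7,v10,v8) [+-+] → (-1.0765, 1.1146, 0.6582)–(-1.0765, 1.1146, -0.326802)  len=0.9850
  (v8,v10,v11) [+--] → (-1.0765, 1.1146, -0.326802)–(-1.0765, 1.1146, -0.6582)  len=0.3314
  (v8,v11,v6) [+-+] → (-1.0765, 1.1146, -0.6582)–(-1.5895, 1.1146, -0.361999)  len=0.5924
  (v6,v11,v9) [+--] → (-1.5895, 1.1146, -0.361999)–(-2.21648, 1.1146, 0)  len=0.7240

Chained into 2 loop(s):
  loop 1: 6 segments, perimeter = 3.9491
  loop 2: 6 segments, perimeter = 3.9491
Total perimeter = 7.898

loops=2 perimeter=7.898
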